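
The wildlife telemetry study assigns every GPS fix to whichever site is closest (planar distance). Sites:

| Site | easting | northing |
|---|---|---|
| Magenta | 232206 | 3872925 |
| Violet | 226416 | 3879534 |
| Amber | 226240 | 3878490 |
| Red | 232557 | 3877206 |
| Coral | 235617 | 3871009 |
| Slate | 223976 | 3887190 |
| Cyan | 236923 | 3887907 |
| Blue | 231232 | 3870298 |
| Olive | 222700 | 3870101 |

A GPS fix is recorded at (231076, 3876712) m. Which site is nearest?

Red

Squared distances to each site:
Magenta: 15618269.000; Violet: 29679284.000; Amber: 26548180.000; Red: 2437397.000; Coral: 53144890.000; Slate: 160198484.000; Cyan: 159515434.000; Blue: 41163732.000; Olive: 113862697.000.
Minimum at Red.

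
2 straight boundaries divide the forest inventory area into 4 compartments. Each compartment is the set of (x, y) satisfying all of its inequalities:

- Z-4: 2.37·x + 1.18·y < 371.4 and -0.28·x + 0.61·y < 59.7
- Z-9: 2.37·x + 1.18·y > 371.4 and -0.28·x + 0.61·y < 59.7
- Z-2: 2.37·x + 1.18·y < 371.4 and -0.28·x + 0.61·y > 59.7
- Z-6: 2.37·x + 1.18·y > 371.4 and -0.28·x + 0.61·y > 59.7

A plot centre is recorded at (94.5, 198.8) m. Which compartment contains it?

Z-6

2.37·94.5 + 1.18·198.8 = 458.549, which is > 371.4
-0.28·94.5 + 0.61·198.8 = 94.808, which is > 59.7
This sign pattern matches Z-6.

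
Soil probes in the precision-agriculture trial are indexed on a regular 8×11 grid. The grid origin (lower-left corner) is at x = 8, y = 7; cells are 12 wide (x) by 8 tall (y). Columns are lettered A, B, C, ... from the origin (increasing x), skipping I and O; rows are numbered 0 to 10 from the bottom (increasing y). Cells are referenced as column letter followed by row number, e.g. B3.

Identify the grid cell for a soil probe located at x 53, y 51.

D5

Column index: ⌊(53 − 8) / 12⌋ = ⌊3.750⌋ = 3 → column D
Row offset from origin: ⌊(51 − 7) / 8⌋ = ⌊5.500⌋ = 5 → row 5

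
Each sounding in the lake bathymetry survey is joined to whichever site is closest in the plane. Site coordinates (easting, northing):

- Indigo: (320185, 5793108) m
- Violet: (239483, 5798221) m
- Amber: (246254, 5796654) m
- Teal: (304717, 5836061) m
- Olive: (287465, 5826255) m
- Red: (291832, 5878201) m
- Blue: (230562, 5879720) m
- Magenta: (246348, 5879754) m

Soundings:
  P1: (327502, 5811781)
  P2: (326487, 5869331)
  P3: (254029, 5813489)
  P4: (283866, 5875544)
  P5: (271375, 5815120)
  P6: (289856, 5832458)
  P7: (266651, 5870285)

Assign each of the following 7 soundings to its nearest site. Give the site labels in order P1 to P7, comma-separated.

Indigo, Red, Amber, Red, Olive, Olive, Magenta

P1 → Indigo (d²=402219418.00)
P2 → Red (d²=1279645925.00)
P3 → Amber (d²=343867850.00)
P4 → Red (d²=70516805.00)
P5 → Olive (d²=382876325.00)
P6 → Olive (d²=44194090.00)
P7 → Magenta (d²=501873770.00)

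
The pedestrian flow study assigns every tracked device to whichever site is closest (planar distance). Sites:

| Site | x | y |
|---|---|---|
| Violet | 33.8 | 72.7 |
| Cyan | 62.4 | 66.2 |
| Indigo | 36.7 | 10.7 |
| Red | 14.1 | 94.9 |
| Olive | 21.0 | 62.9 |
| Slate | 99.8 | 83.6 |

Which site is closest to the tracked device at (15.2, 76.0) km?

Squared distances to each site:
Violet: 356.850; Cyan: 2323.880; Indigo: 4726.340; Red: 358.420; Olive: 205.250; Slate: 7214.920.
Minimum at Olive.

Olive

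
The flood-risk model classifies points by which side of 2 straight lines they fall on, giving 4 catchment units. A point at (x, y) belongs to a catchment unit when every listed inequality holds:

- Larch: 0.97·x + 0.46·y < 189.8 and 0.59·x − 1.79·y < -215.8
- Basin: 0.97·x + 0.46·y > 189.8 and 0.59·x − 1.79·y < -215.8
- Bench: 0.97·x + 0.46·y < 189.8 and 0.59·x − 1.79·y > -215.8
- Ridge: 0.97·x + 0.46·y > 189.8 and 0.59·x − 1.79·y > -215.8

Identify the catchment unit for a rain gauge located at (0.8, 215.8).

0.97·0.8 + 0.46·215.8 = 100.044, which is < 189.8
0.59·0.8 − 1.79·215.8 = -385.810, which is < -215.8
This sign pattern matches Larch.

Larch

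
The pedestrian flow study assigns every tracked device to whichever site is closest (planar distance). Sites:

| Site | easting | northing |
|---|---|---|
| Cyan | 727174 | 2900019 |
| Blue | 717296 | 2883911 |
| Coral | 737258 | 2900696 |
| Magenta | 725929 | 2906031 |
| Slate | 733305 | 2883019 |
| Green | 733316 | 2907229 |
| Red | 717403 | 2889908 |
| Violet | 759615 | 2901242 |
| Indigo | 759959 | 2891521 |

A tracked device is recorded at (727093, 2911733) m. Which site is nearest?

Magenta

Squared distances to each site:
Cyan: 137224357.000; Blue: 870044893.000; Coral: 225142594.000; Magenta: 33867700.000; Slate: 863082740.000; Green: 59011745.000; Red: 570226725.000; Violet: 1167741565.000; Indigo: 1488698900.000.
Minimum at Magenta.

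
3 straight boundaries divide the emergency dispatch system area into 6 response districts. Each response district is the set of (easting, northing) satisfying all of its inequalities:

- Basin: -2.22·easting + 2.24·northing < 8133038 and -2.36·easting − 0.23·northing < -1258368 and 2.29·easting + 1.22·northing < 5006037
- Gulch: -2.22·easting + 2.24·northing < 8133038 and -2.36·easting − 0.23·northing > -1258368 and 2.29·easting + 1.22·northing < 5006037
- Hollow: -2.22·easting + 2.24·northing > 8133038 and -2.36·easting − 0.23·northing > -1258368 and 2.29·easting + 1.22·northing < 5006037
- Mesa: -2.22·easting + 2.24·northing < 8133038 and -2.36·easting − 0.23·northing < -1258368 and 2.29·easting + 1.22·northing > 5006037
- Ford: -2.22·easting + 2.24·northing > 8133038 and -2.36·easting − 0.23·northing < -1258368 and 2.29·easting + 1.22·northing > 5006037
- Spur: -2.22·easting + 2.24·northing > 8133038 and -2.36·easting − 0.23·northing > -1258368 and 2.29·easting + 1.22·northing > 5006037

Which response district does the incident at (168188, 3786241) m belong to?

Basin

-2.22·168188 + 2.24·3786241 = 8107802.480, which is < 8133038
-2.36·168188 − 0.23·3786241 = -1267759.110, which is < -1258368
2.29·168188 + 1.22·3786241 = 5004364.540, which is < 5006037
This sign pattern matches Basin.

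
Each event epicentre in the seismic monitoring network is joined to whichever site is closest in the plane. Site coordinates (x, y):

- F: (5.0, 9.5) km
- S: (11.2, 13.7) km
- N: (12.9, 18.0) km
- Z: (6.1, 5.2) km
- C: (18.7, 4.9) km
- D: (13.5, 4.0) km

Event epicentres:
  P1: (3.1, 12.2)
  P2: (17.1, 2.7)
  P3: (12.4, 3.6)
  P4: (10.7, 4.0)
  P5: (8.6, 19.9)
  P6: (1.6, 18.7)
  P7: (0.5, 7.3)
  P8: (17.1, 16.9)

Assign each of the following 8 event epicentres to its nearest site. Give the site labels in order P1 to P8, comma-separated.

F, C, D, D, N, F, F, N

P1 → F (d²=10.90)
P2 → C (d²=7.40)
P3 → D (d²=1.37)
P4 → D (d²=7.84)
P5 → N (d²=22.10)
P6 → F (d²=96.20)
P7 → F (d²=25.09)
P8 → N (d²=18.85)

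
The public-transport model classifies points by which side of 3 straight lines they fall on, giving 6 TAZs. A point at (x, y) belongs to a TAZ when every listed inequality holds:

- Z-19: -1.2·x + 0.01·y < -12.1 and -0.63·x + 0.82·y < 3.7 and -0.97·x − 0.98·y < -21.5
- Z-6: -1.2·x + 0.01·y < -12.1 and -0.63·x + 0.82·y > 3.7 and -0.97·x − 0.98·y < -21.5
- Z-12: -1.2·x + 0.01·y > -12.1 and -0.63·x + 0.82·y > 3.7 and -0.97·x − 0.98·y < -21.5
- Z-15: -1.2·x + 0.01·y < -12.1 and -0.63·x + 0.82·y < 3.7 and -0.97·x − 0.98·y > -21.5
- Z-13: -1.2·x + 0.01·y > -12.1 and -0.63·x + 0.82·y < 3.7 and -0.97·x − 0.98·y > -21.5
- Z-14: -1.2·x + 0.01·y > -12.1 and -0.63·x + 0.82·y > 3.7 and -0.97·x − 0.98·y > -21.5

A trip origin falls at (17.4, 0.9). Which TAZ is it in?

-1.2·17.4 + 0.01·0.9 = -20.871, which is < -12.1
-0.63·17.4 + 0.82·0.9 = -10.224, which is < 3.7
-0.97·17.4 − 0.98·0.9 = -17.760, which is > -21.5
This sign pattern matches Z-15.

Z-15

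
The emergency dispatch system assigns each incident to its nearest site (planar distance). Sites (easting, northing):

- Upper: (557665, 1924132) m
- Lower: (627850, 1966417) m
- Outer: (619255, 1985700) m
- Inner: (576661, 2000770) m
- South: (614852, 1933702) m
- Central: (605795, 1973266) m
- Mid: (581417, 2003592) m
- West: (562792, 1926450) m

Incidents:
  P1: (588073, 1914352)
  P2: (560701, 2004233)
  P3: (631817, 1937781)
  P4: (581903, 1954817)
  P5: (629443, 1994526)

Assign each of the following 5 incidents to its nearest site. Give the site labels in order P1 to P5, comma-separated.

West, Inner, South, Central, Outer

P1 → West (d²=785490565.00)
P2 → Inner (d²=266713969.00)
P3 → South (d²=304449466.00)
P4 → Central (d²=911193265.00)
P5 → Outer (d²=181693620.00)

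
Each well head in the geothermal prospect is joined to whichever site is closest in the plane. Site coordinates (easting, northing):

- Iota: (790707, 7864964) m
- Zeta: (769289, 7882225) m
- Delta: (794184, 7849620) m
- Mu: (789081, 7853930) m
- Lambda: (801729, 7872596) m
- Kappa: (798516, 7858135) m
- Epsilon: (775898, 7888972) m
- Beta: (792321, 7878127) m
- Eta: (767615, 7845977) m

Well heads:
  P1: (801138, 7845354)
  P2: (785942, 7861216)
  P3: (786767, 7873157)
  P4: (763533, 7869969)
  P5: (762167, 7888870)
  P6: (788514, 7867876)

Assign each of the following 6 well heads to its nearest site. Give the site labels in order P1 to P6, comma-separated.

P1 → Delta (d²=66556872.00)
P2 → Iota (d²=36752729.00)
P3 → Beta (d²=55547816.00)
P4 → Zeta (d²=183341072.00)
P5 → Zeta (d²=94878909.00)
P6 → Iota (d²=13288993.00)

Delta, Iota, Beta, Zeta, Zeta, Iota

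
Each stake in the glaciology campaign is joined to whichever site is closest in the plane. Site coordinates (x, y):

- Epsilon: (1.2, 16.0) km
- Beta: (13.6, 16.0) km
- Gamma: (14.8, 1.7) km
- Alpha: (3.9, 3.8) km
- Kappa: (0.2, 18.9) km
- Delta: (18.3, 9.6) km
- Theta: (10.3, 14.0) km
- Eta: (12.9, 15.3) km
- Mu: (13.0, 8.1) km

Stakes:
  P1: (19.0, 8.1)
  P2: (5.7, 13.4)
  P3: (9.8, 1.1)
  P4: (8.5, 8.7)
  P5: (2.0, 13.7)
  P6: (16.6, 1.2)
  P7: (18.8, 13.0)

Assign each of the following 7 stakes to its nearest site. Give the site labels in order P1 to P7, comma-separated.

Delta, Theta, Gamma, Mu, Epsilon, Gamma, Delta

P1 → Delta (d²=2.74)
P2 → Theta (d²=21.52)
P3 → Gamma (d²=25.36)
P4 → Mu (d²=20.61)
P5 → Epsilon (d²=5.93)
P6 → Gamma (d²=3.49)
P7 → Delta (d²=11.81)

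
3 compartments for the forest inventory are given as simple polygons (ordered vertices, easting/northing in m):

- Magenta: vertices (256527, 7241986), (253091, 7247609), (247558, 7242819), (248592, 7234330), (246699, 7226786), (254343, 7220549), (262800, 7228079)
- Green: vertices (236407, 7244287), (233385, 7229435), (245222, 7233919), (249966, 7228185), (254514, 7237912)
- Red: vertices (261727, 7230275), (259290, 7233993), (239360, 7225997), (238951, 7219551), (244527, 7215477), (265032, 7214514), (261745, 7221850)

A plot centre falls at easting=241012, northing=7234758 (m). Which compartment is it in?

Cast a ray rightward from (241012, 7234758). For each polygon, the edges (by vertex number in listed order) whose endpoints lie on opposite sides of northing = 7234758, where each meets that height, and whether that is right or left of the point:
Magenta: 3–4 at easting≈248539.9 (right), 7–1 at easting≈259787.3 (right) → 2 crossings.
Green: 1–2 at easting≈234468.1 (left), 4–5 at easting≈253039.3 (right) → 1 crossing.
Red: no edge straddles that height → 0 crossings.
Only Green has an odd count, so the point is inside Green.

Green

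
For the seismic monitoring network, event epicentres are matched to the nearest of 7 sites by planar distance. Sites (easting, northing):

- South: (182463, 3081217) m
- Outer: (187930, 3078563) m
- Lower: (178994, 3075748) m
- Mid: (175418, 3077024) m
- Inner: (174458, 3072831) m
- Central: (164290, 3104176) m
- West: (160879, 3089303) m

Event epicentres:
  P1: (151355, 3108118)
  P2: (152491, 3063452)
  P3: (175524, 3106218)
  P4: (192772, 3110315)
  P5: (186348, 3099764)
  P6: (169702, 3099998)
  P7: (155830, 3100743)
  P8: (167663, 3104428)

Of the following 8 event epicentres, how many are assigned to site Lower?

0

P1 → Central
P2 → Inner
P3 → Central
P4 → Central
P5 → South
P6 → Central
P7 → Central
P8 → Central
0 of the 8 go to Lower.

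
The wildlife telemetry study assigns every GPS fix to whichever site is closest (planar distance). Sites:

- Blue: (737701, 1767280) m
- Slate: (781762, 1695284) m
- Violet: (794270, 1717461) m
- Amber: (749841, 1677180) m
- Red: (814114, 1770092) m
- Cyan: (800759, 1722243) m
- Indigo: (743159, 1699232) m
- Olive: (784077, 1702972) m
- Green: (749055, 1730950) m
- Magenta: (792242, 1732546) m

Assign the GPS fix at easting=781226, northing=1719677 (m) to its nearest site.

Squared distances to each site:
Blue: 4160471234.000; Slate: 595305745.000; Violet: 175056592.000; Amber: 2791013234.000; Red: 3623292769.000; Cyan: 388122445.000; Indigo: 1867094514.000; Olive: 287185226.000; Green: 1162053770.000; Magenta: 286963417.000.
Minimum at Violet.

Violet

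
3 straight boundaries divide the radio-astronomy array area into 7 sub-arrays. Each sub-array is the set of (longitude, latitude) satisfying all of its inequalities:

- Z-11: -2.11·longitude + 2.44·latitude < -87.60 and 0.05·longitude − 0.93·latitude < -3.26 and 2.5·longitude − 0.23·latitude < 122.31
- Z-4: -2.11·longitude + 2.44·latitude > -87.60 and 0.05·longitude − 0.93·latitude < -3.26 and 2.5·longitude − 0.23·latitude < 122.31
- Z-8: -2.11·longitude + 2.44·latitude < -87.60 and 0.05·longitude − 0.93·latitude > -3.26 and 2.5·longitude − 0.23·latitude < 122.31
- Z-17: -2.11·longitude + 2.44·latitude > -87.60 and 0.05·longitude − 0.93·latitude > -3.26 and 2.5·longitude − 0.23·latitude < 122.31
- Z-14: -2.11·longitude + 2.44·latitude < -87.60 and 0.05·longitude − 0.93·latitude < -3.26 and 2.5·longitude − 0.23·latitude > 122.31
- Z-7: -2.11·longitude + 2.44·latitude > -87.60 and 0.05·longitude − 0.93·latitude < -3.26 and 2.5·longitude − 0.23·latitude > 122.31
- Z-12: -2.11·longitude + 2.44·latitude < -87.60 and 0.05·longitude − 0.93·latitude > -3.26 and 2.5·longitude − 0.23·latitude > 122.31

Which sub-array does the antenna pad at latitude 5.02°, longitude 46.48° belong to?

-2.11·46.48 + 2.44·5.02 = -85.824, which is > -87.60
0.05·46.48 − 0.93·5.02 = -2.345, which is > -3.26
2.5·46.48 − 0.23·5.02 = 115.045, which is < 122.31
This sign pattern matches Z-17.

Z-17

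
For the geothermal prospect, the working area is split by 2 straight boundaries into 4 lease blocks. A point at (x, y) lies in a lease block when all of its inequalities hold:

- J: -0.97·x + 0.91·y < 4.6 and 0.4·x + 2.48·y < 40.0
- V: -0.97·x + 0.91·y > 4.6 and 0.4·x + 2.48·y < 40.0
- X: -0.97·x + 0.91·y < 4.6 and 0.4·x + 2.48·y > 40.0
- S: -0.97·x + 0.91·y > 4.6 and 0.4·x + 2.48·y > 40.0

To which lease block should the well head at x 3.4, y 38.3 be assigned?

-0.97·3.4 + 0.91·38.3 = 31.555, which is > 4.6
0.4·3.4 + 2.48·38.3 = 96.344, which is > 40.0
This sign pattern matches S.

S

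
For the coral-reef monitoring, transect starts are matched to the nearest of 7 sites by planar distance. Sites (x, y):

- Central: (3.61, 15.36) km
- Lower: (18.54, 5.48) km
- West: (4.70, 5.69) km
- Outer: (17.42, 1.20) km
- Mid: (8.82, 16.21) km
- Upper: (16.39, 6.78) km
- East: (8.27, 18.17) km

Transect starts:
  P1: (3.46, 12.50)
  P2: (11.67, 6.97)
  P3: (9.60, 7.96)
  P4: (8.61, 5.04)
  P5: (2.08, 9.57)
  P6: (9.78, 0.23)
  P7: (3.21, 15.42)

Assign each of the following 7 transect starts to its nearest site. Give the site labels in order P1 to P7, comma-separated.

P1 → Central (d²=8.20)
P2 → Upper (d²=22.31)
P3 → West (d²=29.16)
P4 → West (d²=15.71)
P5 → West (d²=21.92)
P6 → West (d²=55.62)
P7 → Central (d²=0.16)

Central, Upper, West, West, West, West, Central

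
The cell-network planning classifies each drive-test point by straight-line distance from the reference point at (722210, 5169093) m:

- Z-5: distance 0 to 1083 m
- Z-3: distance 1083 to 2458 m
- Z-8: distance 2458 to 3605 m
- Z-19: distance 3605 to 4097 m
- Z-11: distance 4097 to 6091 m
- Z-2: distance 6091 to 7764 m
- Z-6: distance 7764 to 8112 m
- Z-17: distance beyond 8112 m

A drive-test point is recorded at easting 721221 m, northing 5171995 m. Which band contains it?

Distance = √((721221−722210)² + (5171995−5169093)²) = √(978121.000 + 8421604.000) = 3065.897 m.
2458 ≤ 3065.897 < 3605 → Z-8.

Z-8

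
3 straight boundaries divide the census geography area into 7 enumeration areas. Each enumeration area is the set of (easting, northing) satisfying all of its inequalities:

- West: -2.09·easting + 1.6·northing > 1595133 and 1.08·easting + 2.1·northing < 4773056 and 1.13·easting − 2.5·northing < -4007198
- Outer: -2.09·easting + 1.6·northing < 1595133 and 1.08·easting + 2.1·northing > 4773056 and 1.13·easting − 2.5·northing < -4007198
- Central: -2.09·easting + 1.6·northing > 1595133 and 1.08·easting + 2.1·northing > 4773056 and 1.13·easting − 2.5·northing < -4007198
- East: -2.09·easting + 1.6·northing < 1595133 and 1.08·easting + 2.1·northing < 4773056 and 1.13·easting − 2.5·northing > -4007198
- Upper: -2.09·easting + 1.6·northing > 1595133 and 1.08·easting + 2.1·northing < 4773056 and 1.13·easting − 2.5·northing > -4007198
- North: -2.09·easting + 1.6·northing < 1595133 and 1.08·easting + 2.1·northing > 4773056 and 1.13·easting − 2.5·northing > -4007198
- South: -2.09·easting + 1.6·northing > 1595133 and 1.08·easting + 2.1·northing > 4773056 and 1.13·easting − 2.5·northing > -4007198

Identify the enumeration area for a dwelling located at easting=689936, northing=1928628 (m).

Central

-2.09·689936 + 1.6·1928628 = 1643838.560, which is > 1595133
1.08·689936 + 2.1·1928628 = 4795249.680, which is > 4773056
1.13·689936 − 2.5·1928628 = -4041942.320, which is < -4007198
This sign pattern matches Central.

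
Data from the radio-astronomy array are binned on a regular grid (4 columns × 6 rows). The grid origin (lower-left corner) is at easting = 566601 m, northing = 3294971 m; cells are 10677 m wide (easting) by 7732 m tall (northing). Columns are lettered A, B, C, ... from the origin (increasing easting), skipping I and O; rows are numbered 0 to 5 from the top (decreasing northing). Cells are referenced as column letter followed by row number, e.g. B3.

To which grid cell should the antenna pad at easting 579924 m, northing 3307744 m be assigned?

Column index: ⌊(579924 − 566601) / 10677⌋ = ⌊1.248⌋ = 1 → column B
Row offset from origin: ⌊(3307744 − 3294971) / 7732⌋ = ⌊1.652⌋ = 1 → row 4 (counted from top)

B4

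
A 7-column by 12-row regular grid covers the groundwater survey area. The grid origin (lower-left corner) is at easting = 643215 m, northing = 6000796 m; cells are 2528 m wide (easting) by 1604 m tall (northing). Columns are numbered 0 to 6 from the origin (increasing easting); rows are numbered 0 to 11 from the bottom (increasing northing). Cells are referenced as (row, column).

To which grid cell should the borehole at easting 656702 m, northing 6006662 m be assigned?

Column index: ⌊(656702 − 643215) / 2528⌋ = ⌊5.335⌋ = 5
Row offset from origin: ⌊(6006662 − 6000796) / 1604⌋ = ⌊3.657⌋ = 3 → row 3

(3, 5)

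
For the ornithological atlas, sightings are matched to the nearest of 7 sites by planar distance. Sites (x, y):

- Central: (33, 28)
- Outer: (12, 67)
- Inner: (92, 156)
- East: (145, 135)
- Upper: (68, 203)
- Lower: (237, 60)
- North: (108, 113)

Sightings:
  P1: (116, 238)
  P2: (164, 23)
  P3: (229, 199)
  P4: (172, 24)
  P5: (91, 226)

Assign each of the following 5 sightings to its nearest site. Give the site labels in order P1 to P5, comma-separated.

P1 → Upper (d²=3529.00)
P2 → Lower (d²=6698.00)
P3 → East (d²=11152.00)
P4 → Lower (d²=5521.00)
P5 → Upper (d²=1058.00)

Upper, Lower, East, Lower, Upper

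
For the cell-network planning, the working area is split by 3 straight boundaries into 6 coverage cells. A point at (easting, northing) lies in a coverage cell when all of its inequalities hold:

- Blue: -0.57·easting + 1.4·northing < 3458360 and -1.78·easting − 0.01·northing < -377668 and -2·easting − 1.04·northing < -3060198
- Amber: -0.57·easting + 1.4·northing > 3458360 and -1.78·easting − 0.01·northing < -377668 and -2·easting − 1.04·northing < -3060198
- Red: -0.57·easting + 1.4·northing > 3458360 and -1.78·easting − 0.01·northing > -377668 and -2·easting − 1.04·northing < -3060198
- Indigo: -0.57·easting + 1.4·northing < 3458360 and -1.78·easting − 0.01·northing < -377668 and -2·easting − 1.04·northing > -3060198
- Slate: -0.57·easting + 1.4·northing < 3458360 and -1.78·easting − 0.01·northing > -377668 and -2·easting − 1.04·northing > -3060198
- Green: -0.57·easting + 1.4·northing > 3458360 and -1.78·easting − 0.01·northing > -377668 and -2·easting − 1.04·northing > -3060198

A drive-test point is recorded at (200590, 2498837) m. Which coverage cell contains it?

Indigo

-0.57·200590 + 1.4·2498837 = 3384035.500, which is < 3458360
-1.78·200590 − 0.01·2498837 = -382038.570, which is < -377668
-2·200590 − 1.04·2498837 = -2999970.480, which is > -3060198
This sign pattern matches Indigo.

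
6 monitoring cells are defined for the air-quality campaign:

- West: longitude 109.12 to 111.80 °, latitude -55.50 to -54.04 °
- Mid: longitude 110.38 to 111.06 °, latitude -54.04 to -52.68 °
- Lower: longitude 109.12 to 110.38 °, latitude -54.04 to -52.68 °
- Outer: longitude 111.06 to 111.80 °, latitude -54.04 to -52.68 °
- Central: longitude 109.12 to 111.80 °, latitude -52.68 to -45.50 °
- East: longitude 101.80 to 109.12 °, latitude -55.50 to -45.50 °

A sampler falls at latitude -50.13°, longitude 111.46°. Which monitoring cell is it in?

Central

The point has longitude = 111.46 and latitude = -50.13.
Only Central satisfies 109.12 ≤ longitude ≤ 111.80 and -52.68 ≤ latitude ≤ -45.50.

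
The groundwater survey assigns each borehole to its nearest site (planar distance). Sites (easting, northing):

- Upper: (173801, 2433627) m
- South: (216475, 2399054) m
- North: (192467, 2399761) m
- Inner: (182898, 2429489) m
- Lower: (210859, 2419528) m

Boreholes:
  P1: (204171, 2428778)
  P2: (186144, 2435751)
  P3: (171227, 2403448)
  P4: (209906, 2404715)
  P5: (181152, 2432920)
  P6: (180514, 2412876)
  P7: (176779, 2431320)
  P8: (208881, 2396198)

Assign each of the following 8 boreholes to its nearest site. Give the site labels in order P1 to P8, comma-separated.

P1 → Lower (d²=130291844.00)
P2 → Inner (d²=49749160.00)
P3 → North (d²=464731569.00)
P4 → South (d²=75198682.00)
P5 → Inner (d²=14820277.00)
P6 → Inner (d²=281675225.00)
P7 → Upper (d²=14190733.00)
P8 → South (d²=65825572.00)

Lower, Inner, North, South, Inner, Inner, Upper, South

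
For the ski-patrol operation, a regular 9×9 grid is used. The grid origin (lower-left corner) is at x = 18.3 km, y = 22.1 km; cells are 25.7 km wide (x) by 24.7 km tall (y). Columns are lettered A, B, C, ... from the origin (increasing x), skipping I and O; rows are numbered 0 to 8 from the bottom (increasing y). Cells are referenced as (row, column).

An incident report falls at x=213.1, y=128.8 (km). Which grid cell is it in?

(4, H)

Column index: ⌊(213.1 − 18.3) / 25.7⌋ = ⌊7.580⌋ = 7 → column H
Row offset from origin: ⌊(128.8 − 22.1) / 24.7⌋ = ⌊4.320⌋ = 4 → row 4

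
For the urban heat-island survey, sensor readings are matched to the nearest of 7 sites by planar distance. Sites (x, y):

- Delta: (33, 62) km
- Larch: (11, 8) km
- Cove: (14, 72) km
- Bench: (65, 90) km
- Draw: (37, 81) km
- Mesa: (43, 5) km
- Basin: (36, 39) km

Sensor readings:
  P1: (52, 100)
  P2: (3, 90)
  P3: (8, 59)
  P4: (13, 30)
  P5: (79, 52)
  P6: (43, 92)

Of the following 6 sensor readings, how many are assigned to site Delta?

0

P1 → Bench
P2 → Cove
P3 → Cove
P4 → Larch
P5 → Bench
P6 → Draw
0 of the 6 go to Delta.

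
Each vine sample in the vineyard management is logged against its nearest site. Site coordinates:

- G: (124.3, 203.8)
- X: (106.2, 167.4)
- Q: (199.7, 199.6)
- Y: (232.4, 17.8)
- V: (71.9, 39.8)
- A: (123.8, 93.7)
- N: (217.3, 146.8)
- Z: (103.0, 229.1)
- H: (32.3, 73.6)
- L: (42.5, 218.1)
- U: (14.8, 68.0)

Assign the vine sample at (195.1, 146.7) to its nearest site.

Squared distances to each site:
G: 8273.050; X: 8331.700; Q: 2819.570; Y: 18006.500; V: 26605.850; A: 7892.690; N: 492.850; Z: 15272.170; H: 31847.450; L: 28384.720; U: 38701.780.
Minimum at N.

N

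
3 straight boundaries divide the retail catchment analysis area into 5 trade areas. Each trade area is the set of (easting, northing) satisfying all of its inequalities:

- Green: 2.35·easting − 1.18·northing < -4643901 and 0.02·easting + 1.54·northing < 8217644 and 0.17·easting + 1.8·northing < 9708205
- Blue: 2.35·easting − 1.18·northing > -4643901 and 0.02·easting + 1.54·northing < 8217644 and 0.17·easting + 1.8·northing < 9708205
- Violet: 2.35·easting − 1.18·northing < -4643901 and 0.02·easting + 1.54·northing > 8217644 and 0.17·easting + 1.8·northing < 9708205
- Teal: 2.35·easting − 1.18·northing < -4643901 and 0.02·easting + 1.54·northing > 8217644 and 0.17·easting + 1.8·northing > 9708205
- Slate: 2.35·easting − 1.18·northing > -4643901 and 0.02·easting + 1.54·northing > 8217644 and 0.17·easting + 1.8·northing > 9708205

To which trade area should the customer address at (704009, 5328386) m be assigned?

2.35·704009 − 1.18·5328386 = -4633074.330, which is > -4643901
0.02·704009 + 1.54·5328386 = 8219794.620, which is > 8217644
0.17·704009 + 1.8·5328386 = 9710776.330, which is > 9708205
This sign pattern matches Slate.

Slate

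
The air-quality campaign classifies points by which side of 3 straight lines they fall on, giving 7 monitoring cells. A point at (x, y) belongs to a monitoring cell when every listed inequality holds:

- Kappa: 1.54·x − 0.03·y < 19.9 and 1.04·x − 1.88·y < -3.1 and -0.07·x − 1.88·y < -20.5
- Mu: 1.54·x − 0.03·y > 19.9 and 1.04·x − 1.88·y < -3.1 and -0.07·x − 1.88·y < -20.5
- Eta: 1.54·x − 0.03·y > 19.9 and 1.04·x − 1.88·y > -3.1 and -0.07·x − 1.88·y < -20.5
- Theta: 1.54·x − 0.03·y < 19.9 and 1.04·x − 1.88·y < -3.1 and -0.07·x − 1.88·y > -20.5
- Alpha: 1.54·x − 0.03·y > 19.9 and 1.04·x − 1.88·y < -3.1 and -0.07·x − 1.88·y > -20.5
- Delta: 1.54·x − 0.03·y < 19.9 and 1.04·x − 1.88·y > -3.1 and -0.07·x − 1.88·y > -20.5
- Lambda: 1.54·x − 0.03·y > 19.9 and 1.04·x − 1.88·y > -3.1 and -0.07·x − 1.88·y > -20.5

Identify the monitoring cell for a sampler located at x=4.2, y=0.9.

1.54·4.2 − 0.03·0.9 = 6.441, which is < 19.9
1.04·4.2 − 1.88·0.9 = 2.676, which is > -3.1
-0.07·4.2 − 1.88·0.9 = -1.986, which is > -20.5
This sign pattern matches Delta.

Delta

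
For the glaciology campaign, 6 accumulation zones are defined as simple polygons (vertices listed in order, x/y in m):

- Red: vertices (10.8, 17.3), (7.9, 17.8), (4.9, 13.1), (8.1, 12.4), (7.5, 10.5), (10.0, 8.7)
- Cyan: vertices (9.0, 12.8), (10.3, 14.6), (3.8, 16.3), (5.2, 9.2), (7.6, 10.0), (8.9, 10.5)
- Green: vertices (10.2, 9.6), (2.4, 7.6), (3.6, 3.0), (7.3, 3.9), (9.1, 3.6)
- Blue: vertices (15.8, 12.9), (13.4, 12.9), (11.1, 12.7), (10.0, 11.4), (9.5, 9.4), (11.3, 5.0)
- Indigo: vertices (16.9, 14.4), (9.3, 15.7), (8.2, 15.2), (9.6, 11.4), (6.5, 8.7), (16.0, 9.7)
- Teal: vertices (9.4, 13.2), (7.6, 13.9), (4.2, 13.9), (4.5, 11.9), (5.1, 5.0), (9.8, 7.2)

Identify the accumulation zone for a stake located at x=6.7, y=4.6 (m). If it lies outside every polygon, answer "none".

Cast a ray rightward from (6.7, 4.6). For each polygon, the edges (by vertex number in listed order) whose endpoints lie on opposite sides of y = 4.6, where each meets that height, and whether that is right or left of the point:
Red: no edge straddles that height → 0 crossings.
Cyan: no edge straddles that height → 0 crossings.
Green: 2–3 at x≈3.18 (left), 5–1 at x≈9.28 (right) → 1 crossing.
Blue: no edge straddles that height → 0 crossings.
Indigo: no edge straddles that height → 0 crossings.
Teal: no edge straddles that height → 0 crossings.
Only Green has an odd count, so the point is inside Green.

Green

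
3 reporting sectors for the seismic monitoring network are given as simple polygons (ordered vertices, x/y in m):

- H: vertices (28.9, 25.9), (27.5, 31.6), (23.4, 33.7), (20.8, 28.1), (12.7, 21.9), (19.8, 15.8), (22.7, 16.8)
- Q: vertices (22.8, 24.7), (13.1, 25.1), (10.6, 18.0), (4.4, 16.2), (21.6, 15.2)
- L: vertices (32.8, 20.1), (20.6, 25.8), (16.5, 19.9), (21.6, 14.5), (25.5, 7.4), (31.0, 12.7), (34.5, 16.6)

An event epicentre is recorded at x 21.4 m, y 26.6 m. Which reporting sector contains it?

Cast a ray rightward from (21.4, 26.6). For each polygon, the edges (by vertex number in listed order) whose endpoints lie on opposite sides of y = 26.6, where each meets that height, and whether that is right or left of the point:
H: 1–2 at x≈28.73 (right), 4–5 at x≈18.84 (left) → 1 crossing.
Q: no edge straddles that height → 0 crossings.
L: no edge straddles that height → 0 crossings.
Only H has an odd count, so the point is inside H.

H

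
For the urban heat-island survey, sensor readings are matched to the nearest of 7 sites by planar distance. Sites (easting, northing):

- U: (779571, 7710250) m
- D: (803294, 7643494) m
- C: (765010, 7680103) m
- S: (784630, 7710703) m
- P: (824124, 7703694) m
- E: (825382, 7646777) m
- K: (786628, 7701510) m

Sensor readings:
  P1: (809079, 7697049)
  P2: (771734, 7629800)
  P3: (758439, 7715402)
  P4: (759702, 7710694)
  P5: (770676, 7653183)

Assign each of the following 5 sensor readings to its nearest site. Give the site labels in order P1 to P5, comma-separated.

P1 → P (d²=270508050.00)
P2 → D (d²=1183559236.00)
P3 → U (d²=473104528.00)
P4 → U (d²=394974297.00)
P5 → C (d²=756789956.00)

P, D, U, U, C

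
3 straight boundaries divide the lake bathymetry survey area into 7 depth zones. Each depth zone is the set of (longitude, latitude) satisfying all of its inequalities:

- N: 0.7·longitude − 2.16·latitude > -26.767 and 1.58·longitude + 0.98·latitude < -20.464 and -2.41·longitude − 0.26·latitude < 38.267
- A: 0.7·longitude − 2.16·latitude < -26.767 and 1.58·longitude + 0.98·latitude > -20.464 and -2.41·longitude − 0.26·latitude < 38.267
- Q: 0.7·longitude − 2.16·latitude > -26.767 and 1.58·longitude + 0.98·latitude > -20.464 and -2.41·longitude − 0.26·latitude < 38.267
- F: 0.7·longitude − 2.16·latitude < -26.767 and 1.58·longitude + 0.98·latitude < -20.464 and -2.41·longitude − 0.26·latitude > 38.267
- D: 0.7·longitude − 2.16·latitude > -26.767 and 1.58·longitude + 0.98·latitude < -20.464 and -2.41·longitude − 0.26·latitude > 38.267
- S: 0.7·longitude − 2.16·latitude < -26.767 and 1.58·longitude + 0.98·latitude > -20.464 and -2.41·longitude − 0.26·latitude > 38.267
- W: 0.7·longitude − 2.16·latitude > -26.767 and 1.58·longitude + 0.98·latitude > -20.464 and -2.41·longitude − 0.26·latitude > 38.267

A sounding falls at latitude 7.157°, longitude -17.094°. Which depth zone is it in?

0.7·-17.094 − 2.16·7.157 = -27.425, which is < -26.767
1.58·-17.094 + 0.98·7.157 = -19.995, which is > -20.464
-2.41·-17.094 − 0.26·7.157 = 39.336, which is > 38.267
This sign pattern matches S.

S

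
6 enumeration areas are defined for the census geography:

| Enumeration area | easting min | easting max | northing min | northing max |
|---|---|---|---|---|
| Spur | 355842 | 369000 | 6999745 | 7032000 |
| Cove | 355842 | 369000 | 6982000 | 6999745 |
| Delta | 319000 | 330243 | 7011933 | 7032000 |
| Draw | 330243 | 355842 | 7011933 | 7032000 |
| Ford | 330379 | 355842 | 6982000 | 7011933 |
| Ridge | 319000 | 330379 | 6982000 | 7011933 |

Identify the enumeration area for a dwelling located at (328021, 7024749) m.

The point has easting = 328021 and northing = 7024749.
Only Delta satisfies 319000 ≤ easting ≤ 330243 and 7011933 ≤ northing ≤ 7032000.

Delta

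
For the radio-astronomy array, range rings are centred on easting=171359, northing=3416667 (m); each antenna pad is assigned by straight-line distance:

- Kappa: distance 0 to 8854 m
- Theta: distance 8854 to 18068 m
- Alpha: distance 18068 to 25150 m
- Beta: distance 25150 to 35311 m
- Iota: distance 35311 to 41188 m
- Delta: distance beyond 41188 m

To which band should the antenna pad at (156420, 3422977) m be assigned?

Theta

Distance = √((156420−171359)² + (3422977−3416667)²) = √(223173721.000 + 39816100.000) = 16216.961 m.
8854 ≤ 16216.961 < 18068 → Theta.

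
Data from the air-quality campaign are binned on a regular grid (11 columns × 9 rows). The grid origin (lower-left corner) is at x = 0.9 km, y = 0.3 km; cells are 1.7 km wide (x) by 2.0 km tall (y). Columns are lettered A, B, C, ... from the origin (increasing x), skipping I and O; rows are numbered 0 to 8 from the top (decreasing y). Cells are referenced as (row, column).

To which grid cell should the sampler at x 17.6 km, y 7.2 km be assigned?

(5, K)

Column index: ⌊(17.6 − 0.9) / 1.7⌋ = ⌊9.824⌋ = 9 → column K
Row offset from origin: ⌊(7.2 − 0.3) / 2.0⌋ = ⌊3.450⌋ = 3 → row 5 (counted from top)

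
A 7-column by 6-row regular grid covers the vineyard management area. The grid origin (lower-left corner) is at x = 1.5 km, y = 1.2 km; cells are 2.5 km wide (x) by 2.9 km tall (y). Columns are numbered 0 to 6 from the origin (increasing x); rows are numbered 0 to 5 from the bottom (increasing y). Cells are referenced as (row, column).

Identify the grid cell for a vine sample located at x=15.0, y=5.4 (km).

(1, 5)

Column index: ⌊(15.0 − 1.5) / 2.5⌋ = ⌊5.400⌋ = 5
Row offset from origin: ⌊(5.4 − 1.2) / 2.9⌋ = ⌊1.448⌋ = 1 → row 1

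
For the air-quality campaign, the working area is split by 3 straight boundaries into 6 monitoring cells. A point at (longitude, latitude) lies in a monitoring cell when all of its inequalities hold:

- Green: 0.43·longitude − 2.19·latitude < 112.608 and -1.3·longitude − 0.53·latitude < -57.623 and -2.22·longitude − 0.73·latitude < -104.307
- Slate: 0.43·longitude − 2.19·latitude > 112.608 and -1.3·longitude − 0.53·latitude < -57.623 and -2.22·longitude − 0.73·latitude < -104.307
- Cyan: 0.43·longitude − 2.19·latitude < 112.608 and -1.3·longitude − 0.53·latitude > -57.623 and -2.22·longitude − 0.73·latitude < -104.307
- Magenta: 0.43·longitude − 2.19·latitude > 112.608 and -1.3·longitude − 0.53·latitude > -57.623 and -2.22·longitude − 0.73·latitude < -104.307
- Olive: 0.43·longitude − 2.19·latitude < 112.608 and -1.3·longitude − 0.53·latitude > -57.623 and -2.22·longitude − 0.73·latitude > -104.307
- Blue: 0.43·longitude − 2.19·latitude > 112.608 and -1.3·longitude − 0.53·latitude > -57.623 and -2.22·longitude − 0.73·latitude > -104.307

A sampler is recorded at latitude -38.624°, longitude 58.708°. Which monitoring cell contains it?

Olive

0.43·58.708 − 2.19·-38.624 = 109.831, which is < 112.608
-1.3·58.708 − 0.53·-38.624 = -55.850, which is > -57.623
-2.22·58.708 − 0.73·-38.624 = -102.136, which is > -104.307
This sign pattern matches Olive.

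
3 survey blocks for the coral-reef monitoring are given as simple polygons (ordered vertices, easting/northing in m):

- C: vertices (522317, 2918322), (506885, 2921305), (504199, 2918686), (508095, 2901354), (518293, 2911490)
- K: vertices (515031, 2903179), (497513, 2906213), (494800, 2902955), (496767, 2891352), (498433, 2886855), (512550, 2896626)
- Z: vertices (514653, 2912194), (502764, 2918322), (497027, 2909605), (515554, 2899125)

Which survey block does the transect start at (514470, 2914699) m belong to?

Cast a ray rightward from (514470, 2914699). For each polygon, the edges (by vertex number in listed order) whose endpoints lie on opposite sides of northing = 2914699, where each meets that height, and whether that is right or left of the point:
C: 3–4 at easting≈505095.2 (left), 5–1 at easting≈520183.1 (right) → 1 crossing.
K: no edge straddles that height → 0 crossings.
Z: 1–2 at easting≈509793.0 (left), 2–3 at easting≈500379.6 (left) → 0 crossings.
Only C has an odd count, so the point is inside C.

C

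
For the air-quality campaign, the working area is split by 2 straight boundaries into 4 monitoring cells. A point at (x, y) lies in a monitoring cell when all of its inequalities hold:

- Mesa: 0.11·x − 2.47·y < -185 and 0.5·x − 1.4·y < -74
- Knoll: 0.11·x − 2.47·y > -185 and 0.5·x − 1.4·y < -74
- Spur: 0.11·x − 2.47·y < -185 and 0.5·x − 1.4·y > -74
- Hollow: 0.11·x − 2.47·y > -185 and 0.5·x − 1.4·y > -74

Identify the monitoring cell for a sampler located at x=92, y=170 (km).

0.11·92 − 2.47·170 = -409.780, which is < -185
0.5·92 − 1.4·170 = -192.000, which is < -74
This sign pattern matches Mesa.

Mesa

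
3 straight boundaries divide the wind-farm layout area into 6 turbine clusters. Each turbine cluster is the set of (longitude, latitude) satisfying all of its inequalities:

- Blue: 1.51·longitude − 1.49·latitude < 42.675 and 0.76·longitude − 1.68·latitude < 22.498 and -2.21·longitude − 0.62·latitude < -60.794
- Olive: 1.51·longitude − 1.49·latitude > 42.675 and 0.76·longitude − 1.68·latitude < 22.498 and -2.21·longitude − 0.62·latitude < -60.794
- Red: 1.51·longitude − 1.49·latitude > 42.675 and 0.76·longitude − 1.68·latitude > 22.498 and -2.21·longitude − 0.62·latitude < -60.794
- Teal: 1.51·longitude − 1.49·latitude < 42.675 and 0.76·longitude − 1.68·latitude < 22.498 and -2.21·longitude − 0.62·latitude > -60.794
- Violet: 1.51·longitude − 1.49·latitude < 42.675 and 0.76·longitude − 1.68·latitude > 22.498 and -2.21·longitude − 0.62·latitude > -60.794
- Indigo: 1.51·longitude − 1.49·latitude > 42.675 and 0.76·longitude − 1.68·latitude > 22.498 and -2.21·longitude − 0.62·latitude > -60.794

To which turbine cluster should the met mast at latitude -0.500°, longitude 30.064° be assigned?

1.51·30.064 − 1.49·-0.500 = 46.142, which is > 42.675
0.76·30.064 − 1.68·-0.500 = 23.689, which is > 22.498
-2.21·30.064 − 0.62·-0.500 = -66.131, which is < -60.794
This sign pattern matches Red.

Red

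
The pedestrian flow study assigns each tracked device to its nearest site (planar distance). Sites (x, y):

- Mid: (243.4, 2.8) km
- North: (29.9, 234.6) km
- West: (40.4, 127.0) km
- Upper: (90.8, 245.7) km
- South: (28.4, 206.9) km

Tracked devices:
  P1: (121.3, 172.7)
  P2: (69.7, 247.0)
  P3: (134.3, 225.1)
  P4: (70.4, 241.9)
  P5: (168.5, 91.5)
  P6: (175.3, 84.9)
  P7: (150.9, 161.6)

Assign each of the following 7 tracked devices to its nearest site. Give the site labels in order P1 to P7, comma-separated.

P1 → Upper (d²=6259.25)
P2 → Upper (d²=446.90)
P3 → Upper (d²=2316.61)
P4 → Upper (d²=430.60)
P5 → Mid (d²=13477.70)
P6 → Mid (d²=11378.02)
P7 → Upper (d²=10684.82)

Upper, Upper, Upper, Upper, Mid, Mid, Upper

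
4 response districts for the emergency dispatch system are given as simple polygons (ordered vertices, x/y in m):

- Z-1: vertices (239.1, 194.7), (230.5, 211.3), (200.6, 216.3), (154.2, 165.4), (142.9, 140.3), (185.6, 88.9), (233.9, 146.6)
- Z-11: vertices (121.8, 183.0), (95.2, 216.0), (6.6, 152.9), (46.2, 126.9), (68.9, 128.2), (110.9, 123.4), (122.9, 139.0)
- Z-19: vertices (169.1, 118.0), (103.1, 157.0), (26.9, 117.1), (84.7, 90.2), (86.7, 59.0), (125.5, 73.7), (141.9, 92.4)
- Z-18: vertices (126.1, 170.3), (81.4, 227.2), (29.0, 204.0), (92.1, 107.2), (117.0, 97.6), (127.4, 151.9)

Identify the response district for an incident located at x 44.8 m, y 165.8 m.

Z-11

Cast a ray rightward from (44.8, 165.8). For each polygon, the edges (by vertex number in listed order) whose endpoints lie on opposite sides of y = 165.8, where each meets that height, and whether that is right or left of the point:
Z-1: 3–4 at x≈154.56 (right), 7–1 at x≈235.98 (right) → 2 crossings.
Z-11: 2–3 at x≈24.71 (left), 7–1 at x≈122.23 (right) → 1 crossing.
Z-19: no edge straddles that height → 0 crossings.
Z-18: 3–4 at x≈53.90 (right), 6–1 at x≈126.42 (right) → 2 crossings.
Only Z-11 has an odd count, so the point is inside Z-11.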